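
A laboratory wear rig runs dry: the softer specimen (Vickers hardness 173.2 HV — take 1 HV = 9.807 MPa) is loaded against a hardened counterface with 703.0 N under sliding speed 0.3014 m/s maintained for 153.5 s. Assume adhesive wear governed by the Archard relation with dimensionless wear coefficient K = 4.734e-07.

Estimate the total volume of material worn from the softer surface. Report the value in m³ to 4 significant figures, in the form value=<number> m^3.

value=9.065e-12 m^3

Shown intermediates are rounded, and every step runs at exact precision; a lone final rounding: four significant digits.
Distance covered L = v·t = 0.3014 m/s × 153.5 s = 46.26 m.
Hardness H = 173.2 HV × 9.807 MPa/HV = 1699 MPa = 1.699e+09 Pa.
Restated in SI base units: W = 703.0 N, H = 1.699e+09 Pa, K = 4.734e-07.
Archard volume V = K·W·L/H = 4.734e-07 · 703.0 · 46.26 / 1.699e+09 = 9.065e-12 m³.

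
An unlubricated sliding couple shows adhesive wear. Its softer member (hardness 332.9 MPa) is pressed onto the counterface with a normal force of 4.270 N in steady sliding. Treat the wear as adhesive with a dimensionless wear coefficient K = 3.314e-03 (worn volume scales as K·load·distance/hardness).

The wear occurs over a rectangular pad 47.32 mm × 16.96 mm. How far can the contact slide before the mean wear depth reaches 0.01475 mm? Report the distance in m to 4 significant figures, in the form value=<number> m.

The intermediates appear rounded. Every step carries exact precision, and one last rounding, at four significant figures.
Convert: Hardness H = 332.9 MPa = 3.329e+08 Pa.
Convert: Pad sides 47.32 mm × 16.96 mm = 0.04732 m × 0.01696 m. Contact area A = 0.04732 m × 0.01696 m = 8.025e-04 m².
Convert: Depth limit h_lim = 0.01475 mm = 1.475e-05 m.
Collected in SI base units: W = 4.270 N, H = 3.329e+08 Pa, K = 3.314e-03.
Volume at the limit: V_lim = h_lim·A = 1.475e-05 · 8.025e-04 = 1.184e-08 m³.
Inverting, life L = V_lim·H/(K·W) = 1.184e-08 · 3.329e+08 / (3.314e-03 · 4.270) = 278.5 m.

value=278.5 m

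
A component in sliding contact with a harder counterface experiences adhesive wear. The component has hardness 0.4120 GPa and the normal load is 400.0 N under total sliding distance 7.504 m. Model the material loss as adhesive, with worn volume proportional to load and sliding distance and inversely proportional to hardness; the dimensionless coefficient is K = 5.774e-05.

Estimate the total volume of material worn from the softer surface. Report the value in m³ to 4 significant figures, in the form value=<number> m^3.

value=4.207e-10 m^3

The algebra maintains full float precision; intermediates appear rounded — rounded once at the end to four significant figures.
Convert: Hardness H = 0.4120 GPa = 4.120e+08 Pa.
Restated in SI base units: W = 400.0 N, H = 4.120e+08 Pa, K = 5.774e-05.
By Archard's law, V = K·W·L/H = 5.774e-05 · 400.0 · 7.504 / 4.120e+08 = 4.207e-10 m³.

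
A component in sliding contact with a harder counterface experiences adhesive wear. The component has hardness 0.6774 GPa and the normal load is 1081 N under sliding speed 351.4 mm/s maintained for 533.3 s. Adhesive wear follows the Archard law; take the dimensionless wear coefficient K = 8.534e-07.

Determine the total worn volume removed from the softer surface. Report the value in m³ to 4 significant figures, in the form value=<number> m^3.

value=2.552e-10 m^3

The intermediates are shown rounded; all working math holds full float precision; a single final rounding: four significant digits.
Sliding speed v = 351.4 mm/s = 0.3514 m/s. Path length L = v·t = 0.3514 m/s × 533.3 s = 187.4 m.
Hardness H = 0.6774 GPa = 6.774e+08 Pa.
SI base units throughout: W = 1081 N, H = 6.774e+08 Pa, K = 8.534e-07.
Volume removed: V = K·W·L/H = 8.534e-07 · 1081 · 187.4 / 6.774e+08 = 2.552e-10 m³.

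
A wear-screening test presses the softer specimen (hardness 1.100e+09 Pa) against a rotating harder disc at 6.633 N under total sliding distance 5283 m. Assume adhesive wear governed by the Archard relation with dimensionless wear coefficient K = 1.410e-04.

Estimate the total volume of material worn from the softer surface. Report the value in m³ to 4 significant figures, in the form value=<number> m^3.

value=4.492e-09 m^3

All arithmetic keeps full float precision; shown intermediates are rounded, and a lone final rounding: 4 significant digits.
SI base units throughout: W = 6.633 N, H = 1.100e+09 Pa, K = 1.410e-04.
Archard relation: V = K·W·L/H = 1.410e-04 · 6.633 · 5283 / 1.100e+09 = 4.492e-09 m³.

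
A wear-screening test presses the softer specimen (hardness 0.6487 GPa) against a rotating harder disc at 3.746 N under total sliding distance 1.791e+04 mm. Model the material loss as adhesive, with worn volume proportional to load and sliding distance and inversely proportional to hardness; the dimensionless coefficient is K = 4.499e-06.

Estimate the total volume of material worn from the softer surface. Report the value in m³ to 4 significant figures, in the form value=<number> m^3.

value=4.653e-13 m^3

The algebra keeps full float precision, and shown intermediates are rounded. Rounded just once to 4 significant digits.
The distance L = 1.791e+04 mm = 17.91 m.
Hardness H = 0.6487 GPa = 6.487e+08 Pa.
SI base units throughout: W = 3.746 N, H = 6.487e+08 Pa, K = 4.499e-06.
Volume removed: V = K·W·L/H = 4.499e-06 · 3.746 · 17.91 / 6.487e+08 = 4.653e-13 m³.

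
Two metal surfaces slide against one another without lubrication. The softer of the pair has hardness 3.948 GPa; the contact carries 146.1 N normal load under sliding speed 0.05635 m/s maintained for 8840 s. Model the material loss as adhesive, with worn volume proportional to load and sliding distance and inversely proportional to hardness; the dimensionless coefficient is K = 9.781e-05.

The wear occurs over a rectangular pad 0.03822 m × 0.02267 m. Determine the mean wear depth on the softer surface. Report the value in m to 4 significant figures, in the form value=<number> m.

Intermediates are printed rounded; the algebra holds exact precision; one last rounding to 4 significant digits.
Total distance L = v·t = 0.05635 m/s × 8840 s = 498.1 m.
Hardness H = 3.948 GPa = 3.948e+09 Pa.
Contact area A = 0.03822 m × 0.02267 m = 8.664e-04 m².
Restated in SI base units: W = 146.1 N, H = 3.948e+09 Pa, K = 9.781e-05.
By Archard's law, V = K·W·L/H = 9.781e-05 · 146.1 · 498.1 / 3.948e+09 = 1.803e-09 m³.
Depth of wear h = V/A = 1.803e-09 / 8.664e-04 = 2.081e-06 m.

value=2.081e-06 m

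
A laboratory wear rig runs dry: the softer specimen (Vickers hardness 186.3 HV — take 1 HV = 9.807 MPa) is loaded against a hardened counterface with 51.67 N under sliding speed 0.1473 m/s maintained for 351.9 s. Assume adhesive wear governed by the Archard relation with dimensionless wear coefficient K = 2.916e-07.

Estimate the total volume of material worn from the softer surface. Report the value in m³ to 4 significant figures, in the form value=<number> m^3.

The computation runs at full float precision — intermediate values are printed rounded; a single final rounding, at four significant figures.
Convert: Total distance L = v·t = 0.1473 m/s × 351.9 s = 51.83 m.
Convert: Hardness H = 186.3 HV × 9.807 MPa/HV = 1827 MPa = 1.827e+09 Pa.
SI base units throughout: W = 51.67 N, H = 1.827e+09 Pa, K = 2.916e-07.
Apply Archard: V = K·W·L/H = 2.916e-07 · 51.67 · 51.83 / 1.827e+09 = 4.275e-13 m³.

value=4.275e-13 m^3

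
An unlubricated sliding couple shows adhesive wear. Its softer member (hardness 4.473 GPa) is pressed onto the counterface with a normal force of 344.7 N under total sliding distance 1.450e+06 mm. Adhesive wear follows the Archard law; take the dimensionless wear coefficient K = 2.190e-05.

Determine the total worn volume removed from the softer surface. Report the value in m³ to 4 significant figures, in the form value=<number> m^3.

Quoted intermediates are rounded. Each operation keeps full float precision, and one final rounding, at four significant figures.
Sliding distance L = 1.450e+06 mm = 1450 m.
Hardness H = 4.473 GPa = 4.473e+09 Pa.
In SI base units, W = 344.7 N, H = 4.473e+09 Pa, K = 2.190e-05.
Volume removed: V = K·W·L/H = 2.190e-05 · 344.7 · 1450 / 4.473e+09 = 2.447e-09 m³.

value=2.447e-09 m^3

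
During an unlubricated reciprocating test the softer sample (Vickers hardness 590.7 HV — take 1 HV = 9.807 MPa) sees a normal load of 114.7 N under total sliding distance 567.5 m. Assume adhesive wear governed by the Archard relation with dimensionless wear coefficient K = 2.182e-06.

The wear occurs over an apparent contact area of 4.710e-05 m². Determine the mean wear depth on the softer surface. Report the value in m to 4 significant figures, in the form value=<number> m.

value=5.205e-07 m

Displayed values are rounded. The algebra holds full precision. Rounded once at the end to 4 significant digits.
Hardness H = 590.7 HV × 9.807 MPa/HV = 5793 MPa = 5.793e+09 Pa.
Expressed in SI base units: W = 114.7 N, H = 5.793e+09 Pa, K = 2.182e-06.
The Archard volume V = K·W·L/H = 2.182e-06 · 114.7 · 567.5 / 5.793e+09 = 2.452e-11 m³.
Depth h = V/A = 2.452e-11 / 4.710e-05 = 5.205e-07 m.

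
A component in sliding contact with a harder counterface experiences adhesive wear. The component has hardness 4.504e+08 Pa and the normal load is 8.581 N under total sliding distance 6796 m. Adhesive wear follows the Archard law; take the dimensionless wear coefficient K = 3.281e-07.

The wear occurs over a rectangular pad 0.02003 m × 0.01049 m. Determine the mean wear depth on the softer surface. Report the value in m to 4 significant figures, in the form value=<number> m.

value=2.022e-07 m

All working math runs at exact precision, and intermediate values are displayed rounded — one final rounding: four significant figures.
Convert: Contact area A = 0.02003 m × 0.01049 m = 2.101e-04 m².
As SI base values: W = 8.581 N, H = 4.504e+08 Pa, K = 3.281e-07.
Worn volume V = K·W·L/H = 3.281e-07 · 8.581 · 6796 / 4.504e+08 = 4.248e-11 m³.
Mean depth h = V/A = 4.248e-11 / 2.101e-04 = 2.022e-07 m.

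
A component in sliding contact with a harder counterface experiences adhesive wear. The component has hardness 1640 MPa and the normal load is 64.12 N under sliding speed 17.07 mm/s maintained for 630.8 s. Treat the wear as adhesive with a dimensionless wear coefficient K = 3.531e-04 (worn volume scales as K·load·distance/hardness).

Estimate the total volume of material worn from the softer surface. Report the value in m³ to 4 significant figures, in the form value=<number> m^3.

All arithmetic runs at exact precision — intermediates are printed rounded; a lone final rounding: 4 significant digits.
Convert: Sliding speed v = 17.07 mm/s = 0.01707 m/s. The distance L = v·t = 0.01707 m/s × 630.8 s = 10.77 m.
Convert: Hardness H = 1640 MPa = 1.640e+09 Pa.
As SI base values: W = 64.12 N, H = 1.640e+09 Pa, K = 3.531e-04.
Archard volume V = K·W·L/H = 3.531e-04 · 64.12 · 10.77 / 1.640e+09 = 1.487e-10 m³.

value=1.487e-10 m^3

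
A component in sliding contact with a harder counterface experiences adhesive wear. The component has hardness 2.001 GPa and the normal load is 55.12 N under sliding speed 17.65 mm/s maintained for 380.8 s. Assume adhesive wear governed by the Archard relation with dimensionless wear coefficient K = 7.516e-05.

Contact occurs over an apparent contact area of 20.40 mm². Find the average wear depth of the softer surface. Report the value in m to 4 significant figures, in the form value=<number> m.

Intermediate values are printed rounded. The computation runs at full float precision; a single final rounding: 4 significant digits.
Convert: Sliding speed v = 17.65 mm/s = 0.01765 m/s. Path length L = v·t = 0.01765 m/s × 380.8 s = 6.721 m.
Convert: Hardness H = 2.001 GPa = 2.001e+09 Pa.
Convert: Contact area A = 20.40 mm² = 2.040e-05 m².
In SI base units: W = 55.12 N, H = 2.001e+09 Pa, K = 7.516e-05.
Archard relation: V = K·W·L/H = 7.516e-05 · 55.12 · 6.721 / 2.001e+09 = 1.392e-11 m³.
Mean wear depth h = V/A = 1.392e-11 / 2.040e-05 = 6.821e-07 m.

value=6.821e-07 m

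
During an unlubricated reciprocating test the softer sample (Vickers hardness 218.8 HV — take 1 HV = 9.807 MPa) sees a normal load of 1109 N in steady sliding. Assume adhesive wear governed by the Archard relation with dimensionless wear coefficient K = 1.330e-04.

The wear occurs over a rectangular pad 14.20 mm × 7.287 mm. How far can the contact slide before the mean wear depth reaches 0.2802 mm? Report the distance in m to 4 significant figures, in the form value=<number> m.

All arithmetic maintains full float precision — intermediates are printed rounded. Rounded just once: four significant digits.
Hardness H = 218.8 HV × 9.807 MPa/HV = 2146 MPa = 2.146e+09 Pa.
Pad sides 14.20 mm × 7.287 mm = 0.01420 m × 0.007287 m. Contact area A = 0.01420 m × 0.007287 m = 1.035e-04 m².
Depth limit h_lim = 0.2802 mm = 2.802e-04 m.
Working in SI base units: W = 1109 N, H = 2.146e+09 Pa, K = 1.330e-04.
Wearable volume V_lim = h_lim·A = 2.802e-04 · 1.035e-04 = 2.899e-08 m³.
Inverting, life L = V_lim·H/(K·W) = 2.899e-08 · 2.146e+09 / (1.330e-04 · 1109) = 421.8 m.

value=421.8 m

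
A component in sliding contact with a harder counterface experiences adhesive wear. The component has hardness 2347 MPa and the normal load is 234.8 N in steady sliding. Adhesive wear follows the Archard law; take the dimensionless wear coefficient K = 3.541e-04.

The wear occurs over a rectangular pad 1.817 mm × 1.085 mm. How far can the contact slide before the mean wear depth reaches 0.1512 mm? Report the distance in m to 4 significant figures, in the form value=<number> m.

Intermediates are printed rounded; the computation runs at full precision; one last rounding, at 4 significant figures.
Hardness H = 2347 MPa = 2.347e+09 Pa.
Pad sides 1.817 mm × 1.085 mm = 0.001817 m × 0.001085 m. Contact area A = 0.001817 m × 0.001085 m = 1.971e-06 m².
Depth limit h_lim = 0.1512 mm = 1.512e-04 m.
Working in SI base units: W = 234.8 N, H = 2.347e+09 Pa, K = 3.541e-04.
At the depth limit, V_lim = h_lim·A = 1.512e-04 · 1.971e-06 = 2.981e-10 m³.
So the life L = V_lim·H/(K·W) = 2.981e-10 · 2.347e+09 / (3.541e-04 · 234.8) = 8.414 m.

value=8.414 m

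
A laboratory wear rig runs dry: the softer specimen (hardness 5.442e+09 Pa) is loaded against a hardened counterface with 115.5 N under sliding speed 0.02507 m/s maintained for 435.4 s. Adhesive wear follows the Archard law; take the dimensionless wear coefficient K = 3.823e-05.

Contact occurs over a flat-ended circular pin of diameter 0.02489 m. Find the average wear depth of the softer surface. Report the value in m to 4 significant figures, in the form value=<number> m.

Displayed values are rounded, and all working math keeps full float precision, and one final rounding, at four significant figures.
Path length L = v·t = 0.02507 m/s × 435.4 s = 10.92 m.
Contact area A = π·d²/4 = π·(0.02489 m)²/4 = 4.866e-04 m².
Working in SI base units: W = 115.5 N, H = 5.442e+09 Pa, K = 3.823e-05.
Archard volume V = K·W·L/H = 3.823e-05 · 115.5 · 10.92 / 5.442e+09 = 8.857e-12 m³.
Depth of wear h = V/A = 8.857e-12 / 4.866e-04 = 1.820e-08 m.

value=1.820e-08 m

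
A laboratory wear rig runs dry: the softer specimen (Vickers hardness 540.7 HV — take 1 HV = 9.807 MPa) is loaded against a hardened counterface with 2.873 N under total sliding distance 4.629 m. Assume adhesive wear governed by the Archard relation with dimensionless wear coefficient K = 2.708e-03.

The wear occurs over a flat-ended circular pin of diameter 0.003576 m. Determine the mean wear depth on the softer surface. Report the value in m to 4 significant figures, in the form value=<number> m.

The computation holds full float precision. The intermediates are shown rounded; a single final rounding to 4 significant digits.
Hardness H = 540.7 HV × 9.807 MPa/HV = 5303 MPa = 5.303e+09 Pa.
Contact area A = π·d²/4 = π·(0.003576 m)²/4 = 1.004e-05 m².
In SI base units, W = 2.873 N, H = 5.303e+09 Pa, K = 2.708e-03.
Apply Archard: V = K·W·L/H = 2.708e-03 · 2.873 · 4.629 / 5.303e+09 = 6.792e-12 m³.
Mean wear depth h = V/A = 6.792e-12 / 1.004e-05 = 6.762e-07 m.

value=6.762e-07 m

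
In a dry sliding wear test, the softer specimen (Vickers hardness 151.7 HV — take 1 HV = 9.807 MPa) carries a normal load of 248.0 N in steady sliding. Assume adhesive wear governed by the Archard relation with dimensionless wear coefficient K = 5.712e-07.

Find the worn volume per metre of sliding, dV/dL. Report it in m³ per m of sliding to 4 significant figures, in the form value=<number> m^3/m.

Quoted intermediates are rounded. Each operation holds full float precision — one final rounding: 4 significant digits.
Convert: Hardness H = 151.7 HV × 9.807 MPa/HV = 1488 MPa = 1.488e+09 Pa.
In SI base units, W = 248.0 N, H = 1.488e+09 Pa, K = 5.712e-07.
Sliding wear rate dV/dL = K·W/H (independent of L): 5.712e-07 · 248.0 / 1.488e+09 = 9.522e-14 m³/m.

value=9.522e-14 m^3/m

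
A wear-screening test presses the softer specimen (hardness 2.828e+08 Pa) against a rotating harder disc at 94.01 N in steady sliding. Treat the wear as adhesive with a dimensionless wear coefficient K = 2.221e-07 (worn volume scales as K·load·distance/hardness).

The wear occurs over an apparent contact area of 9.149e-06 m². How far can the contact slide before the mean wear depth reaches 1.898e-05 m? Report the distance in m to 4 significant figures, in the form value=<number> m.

value=2352 m

Every step carries exact precision, and intermediates are shown rounded. Rounded just once to four significant figures.
Restated in SI base units: W = 94.01 N, H = 2.828e+08 Pa, K = 2.221e-07.
Allowed volume V_lim = h_lim·A = 1.898e-05 · 9.149e-06 = 1.736e-10 m³.
So the life L = V_lim·H/(K·W) = 1.736e-10 · 2.828e+08 / (2.221e-07 · 94.01) = 2352 m.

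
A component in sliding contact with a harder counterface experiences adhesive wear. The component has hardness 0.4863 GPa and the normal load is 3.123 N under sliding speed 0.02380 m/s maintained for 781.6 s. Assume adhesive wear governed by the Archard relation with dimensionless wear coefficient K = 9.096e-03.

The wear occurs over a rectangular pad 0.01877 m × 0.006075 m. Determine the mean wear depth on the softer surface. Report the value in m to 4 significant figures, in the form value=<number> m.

value=9.529e-06 m

Each operation maintains full float precision. Intermediates are displayed rounded. Rounded just once, at 4 significant figures.
Convert: Distance L = v·t = 0.02380 m/s × 781.6 s = 18.60 m.
Convert: Hardness H = 0.4863 GPa = 4.863e+08 Pa.
Convert: Contact area A = 0.01877 m × 0.006075 m = 1.140e-04 m².
SI base units throughout: W = 3.123 N, H = 4.863e+08 Pa, K = 9.096e-03.
Volume removed: V = K·W·L/H = 9.096e-03 · 3.123 · 18.60 / 4.863e+08 = 1.087e-09 m³.
Depth h = V/A = 1.087e-09 / 1.140e-04 = 9.529e-06 m.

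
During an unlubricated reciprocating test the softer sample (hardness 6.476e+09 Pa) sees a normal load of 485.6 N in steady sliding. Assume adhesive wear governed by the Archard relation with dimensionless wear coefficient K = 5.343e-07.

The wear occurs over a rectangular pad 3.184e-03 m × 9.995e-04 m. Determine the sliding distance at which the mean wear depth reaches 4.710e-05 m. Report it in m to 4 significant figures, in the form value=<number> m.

value=3741 m

Displayed values are rounded; every step runs at full float precision; a single final rounding, at four significant digits.
Convert: Contact area A = 3.184e-03 m × 9.995e-04 m = 3.182e-06 m².
Restated in SI base units: W = 485.6 N, H = 6.476e+09 Pa, K = 5.343e-07.
Permissible volume V_lim = h_lim·A = 4.710e-05 · 3.182e-06 = 1.499e-10 m³.
So the life L = V_lim·H/(K·W) = 1.499e-10 · 6.476e+09 / (5.343e-07 · 485.6) = 3741 m.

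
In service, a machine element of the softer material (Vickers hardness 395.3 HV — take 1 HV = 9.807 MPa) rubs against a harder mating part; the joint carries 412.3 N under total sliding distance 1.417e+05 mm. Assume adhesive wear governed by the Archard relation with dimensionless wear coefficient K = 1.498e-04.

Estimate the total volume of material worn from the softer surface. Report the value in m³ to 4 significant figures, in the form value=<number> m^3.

Each operation runs at exact precision; the intermediates appear rounded. Rounded just once, at 4 significant digits.
Convert: Sliding distance L = 1.417e+05 mm = 141.7 m.
Convert: Hardness H = 395.3 HV × 9.807 MPa/HV = 3877 MPa = 3.877e+09 Pa.
In SI base units: W = 412.3 N, H = 3.877e+09 Pa, K = 1.498e-04.
Worn volume V = K·W·L/H = 1.498e-04 · 412.3 · 141.7 / 3.877e+09 = 2.258e-09 m³.

value=2.258e-09 m^3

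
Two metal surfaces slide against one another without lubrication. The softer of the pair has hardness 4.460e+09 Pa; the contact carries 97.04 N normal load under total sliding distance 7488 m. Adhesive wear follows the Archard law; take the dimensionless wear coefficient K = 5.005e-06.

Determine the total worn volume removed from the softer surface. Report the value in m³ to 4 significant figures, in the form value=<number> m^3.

Intermediates are shown rounded; all arithmetic keeps exact precision — one final rounding: 4 significant digits.
Working in SI base units: W = 97.04 N, H = 4.460e+09 Pa, K = 5.005e-06.
Volume removed: V = K·W·L/H = 5.005e-06 · 97.04 · 7488 / 4.460e+09 = 8.154e-10 m³.

value=8.154e-10 m^3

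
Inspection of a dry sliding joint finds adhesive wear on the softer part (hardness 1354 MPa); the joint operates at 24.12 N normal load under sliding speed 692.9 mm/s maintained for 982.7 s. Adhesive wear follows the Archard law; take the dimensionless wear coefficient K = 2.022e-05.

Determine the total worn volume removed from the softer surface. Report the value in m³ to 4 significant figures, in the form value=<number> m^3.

Intermediates are printed rounded; all arithmetic holds full precision, and a lone final rounding: four significant figures.
Sliding speed v = 692.9 mm/s = 0.6929 m/s. Distance covered L = v·t = 0.6929 m/s × 982.7 s = 680.9 m.
Hardness H = 1354 MPa = 1.354e+09 Pa.
Restated in SI base units: W = 24.12 N, H = 1.354e+09 Pa, K = 2.022e-05.
The Archard volume V = K·W·L/H = 2.022e-05 · 24.12 · 680.9 / 1.354e+09 = 2.453e-10 m³.

value=2.453e-10 m^3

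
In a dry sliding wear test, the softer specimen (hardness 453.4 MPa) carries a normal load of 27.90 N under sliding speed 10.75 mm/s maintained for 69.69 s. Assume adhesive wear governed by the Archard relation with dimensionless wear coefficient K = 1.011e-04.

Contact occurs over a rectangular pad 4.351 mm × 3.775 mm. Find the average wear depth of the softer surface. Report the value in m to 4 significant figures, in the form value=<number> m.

value=2.838e-07 m

Intermediates appear rounded. All working math holds full float precision; a lone final rounding, at four significant figures.
Sliding speed v = 10.75 mm/s = 0.01075 m/s. Distance covered L = v·t = 0.01075 m/s × 69.69 s = 0.7492 m.
Hardness H = 453.4 MPa = 4.534e+08 Pa.
Pad sides 4.351 mm × 3.775 mm = 0.004351 m × 0.003775 m. Contact area A = 0.004351 m × 0.003775 m = 1.643e-05 m².
Restated in SI base units: W = 27.90 N, H = 4.534e+08 Pa, K = 1.011e-04.
Wear volume V = K·W·L/H = 1.011e-04 · 27.90 · 0.7492 / 4.534e+08 = 4.661e-12 m³.
Wear depth h = V/A = 4.661e-12 / 1.643e-05 = 2.838e-07 m.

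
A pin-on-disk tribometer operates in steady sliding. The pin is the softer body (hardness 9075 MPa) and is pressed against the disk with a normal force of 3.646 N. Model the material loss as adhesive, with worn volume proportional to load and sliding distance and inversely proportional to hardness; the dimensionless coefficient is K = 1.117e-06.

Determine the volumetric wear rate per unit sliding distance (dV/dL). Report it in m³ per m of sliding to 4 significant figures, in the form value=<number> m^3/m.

value=4.488e-16 m^3/m

Intermediate values are shown rounded; all working math holds full float precision, and a lone final rounding: 4 significant figures.
Convert: Hardness H = 9075 MPa = 9.075e+09 Pa.
As SI base values: W = 3.646 N, H = 9.075e+09 Pa, K = 1.117e-06.
Sliding wear rate dV/dL = K·W/H: 1.117e-06 · 3.646 / 9.075e+09 = 4.488e-16 m³/m.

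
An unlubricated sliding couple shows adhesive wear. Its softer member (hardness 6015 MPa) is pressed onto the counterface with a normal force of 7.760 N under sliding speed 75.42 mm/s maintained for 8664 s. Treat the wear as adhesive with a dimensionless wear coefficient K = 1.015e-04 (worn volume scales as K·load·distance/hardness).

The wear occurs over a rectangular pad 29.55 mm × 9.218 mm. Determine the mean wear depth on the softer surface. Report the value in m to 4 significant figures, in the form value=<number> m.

value=3.141e-07 m

Intermediate values appear rounded, and all working math runs at exact precision, and rounded just once: 4 significant digits.
Convert: Sliding speed v = 75.42 mm/s = 0.07542 m/s. The distance L = v·t = 0.07542 m/s × 8664 s = 653.4 m.
Convert: Hardness H = 6015 MPa = 6.015e+09 Pa.
Convert: Pad sides 29.55 mm × 9.218 mm = 0.02955 m × 0.009218 m. Contact area A = 0.02955 m × 0.009218 m = 2.724e-04 m².
In SI base units, W = 7.760 N, H = 6.015e+09 Pa, K = 1.015e-04.
Volume removed: V = K·W·L/H = 1.015e-04 · 7.760 · 653.4 / 6.015e+09 = 8.557e-11 m³.
Average depth h = V/A = 8.557e-11 / 2.724e-04 = 3.141e-07 m.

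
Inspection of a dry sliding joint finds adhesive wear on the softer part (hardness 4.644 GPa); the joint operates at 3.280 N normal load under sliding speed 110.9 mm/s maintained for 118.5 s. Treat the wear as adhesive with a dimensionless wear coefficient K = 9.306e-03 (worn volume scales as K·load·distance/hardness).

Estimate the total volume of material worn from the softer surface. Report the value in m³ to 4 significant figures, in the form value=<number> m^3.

value=8.638e-11 m^3

Intermediates are shown rounded; each operation maintains full precision. Rounded once at the end: 4 significant digits.
Sliding speed v = 110.9 mm/s = 0.1109 m/s. Sliding distance L = v·t = 0.1109 m/s × 118.5 s = 13.14 m.
Hardness H = 4.644 GPa = 4.644e+09 Pa.
As SI base values: W = 3.280 N, H = 4.644e+09 Pa, K = 9.306e-03.
The Archard volume V = K·W·L/H = 9.306e-03 · 3.280 · 13.14 / 4.644e+09 = 8.638e-11 m³.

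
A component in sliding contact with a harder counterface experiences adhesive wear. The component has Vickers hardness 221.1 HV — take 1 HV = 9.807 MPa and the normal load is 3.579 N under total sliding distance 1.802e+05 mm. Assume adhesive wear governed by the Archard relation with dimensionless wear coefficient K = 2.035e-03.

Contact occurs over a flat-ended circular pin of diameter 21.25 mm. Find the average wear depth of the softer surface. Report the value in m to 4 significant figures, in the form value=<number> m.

value=1.707e-06 m

Intermediate values are shown rounded; the computation runs at full precision; rounded just once to four significant figures.
Convert: Sliding distance L = 1.802e+05 mm = 180.2 m.
Convert: Hardness H = 221.1 HV × 9.807 MPa/HV = 2168 MPa = 2.168e+09 Pa.
Convert: Pin diameter d = 21.25 mm = 0.02125 m. Contact area A = π·d²/4 = π·(0.02125 m)²/4 = 3.547e-04 m².
Restated in SI base units: W = 3.579 N, H = 2.168e+09 Pa, K = 2.035e-03.
Archard relation: V = K·W·L/H = 2.035e-03 · 3.579 · 180.2 / 2.168e+09 = 6.053e-10 m³.
Mean depth h = V/A = 6.053e-10 / 3.547e-04 = 1.707e-06 m.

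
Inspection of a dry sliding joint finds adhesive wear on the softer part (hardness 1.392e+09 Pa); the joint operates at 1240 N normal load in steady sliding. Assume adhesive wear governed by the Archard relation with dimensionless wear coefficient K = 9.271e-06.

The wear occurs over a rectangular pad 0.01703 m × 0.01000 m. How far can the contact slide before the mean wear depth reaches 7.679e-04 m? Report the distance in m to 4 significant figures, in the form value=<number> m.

value=1.583e+04 m

Every step keeps full float precision, and the intermediates are shown rounded — rounded once at the end: 4 significant digits.
Contact area A = 0.01703 m × 0.01000 m = 1.703e-04 m².
In SI base units, W = 1240 N, H = 1.392e+09 Pa, K = 9.271e-06.
Volume at the limit: V_lim = h_lim·A = 7.679e-04 · 1.703e-04 = 1.308e-07 m³.
Life L = V_lim·H/(K·W) = 1.308e-07 · 1.392e+09 / (9.271e-06 · 1240) = 1.583e+04 m.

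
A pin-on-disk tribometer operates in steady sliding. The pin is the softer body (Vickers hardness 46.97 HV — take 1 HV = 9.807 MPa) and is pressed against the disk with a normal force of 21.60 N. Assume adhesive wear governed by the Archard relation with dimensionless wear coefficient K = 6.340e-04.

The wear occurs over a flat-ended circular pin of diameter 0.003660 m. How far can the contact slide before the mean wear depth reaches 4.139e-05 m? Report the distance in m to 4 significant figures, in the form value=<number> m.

value=14.65 m

Intermediates appear rounded; every step runs at full precision, and one final rounding to four significant figures.
Convert: Hardness H = 46.97 HV × 9.807 MPa/HV = 460.6 MPa = 4.606e+08 Pa.
Convert: Contact area A = π·d²/4 = π·(0.003660 m)²/4 = 1.052e-05 m².
In SI base units, W = 21.60 N, H = 4.606e+08 Pa, K = 6.340e-04.
Volume at the limit: V_lim = h_lim·A = 4.139e-05 · 1.052e-05 = 4.355e-10 m³.
Inverting, life L = V_lim·H/(K·W) = 4.355e-10 · 4.606e+08 / (6.340e-04 · 21.60) = 14.65 m.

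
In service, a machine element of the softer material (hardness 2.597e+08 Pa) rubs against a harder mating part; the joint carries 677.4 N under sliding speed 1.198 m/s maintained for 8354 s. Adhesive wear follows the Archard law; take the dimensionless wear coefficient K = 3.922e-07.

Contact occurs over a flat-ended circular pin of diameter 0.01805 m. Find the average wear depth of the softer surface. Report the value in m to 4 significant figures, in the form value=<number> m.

value=4.001e-05 m

Displayed values are rounded. All arithmetic runs at exact precision; a single final rounding: 4 significant digits.
Total distance L = v·t = 1.198 m/s × 8354 s = 1.001e+04 m.
Contact area A = π·d²/4 = π·(0.01805 m)²/4 = 2.559e-04 m².
Restated in SI base units: W = 677.4 N, H = 2.597e+08 Pa, K = 3.922e-07.
Apply Archard: V = K·W·L/H = 3.922e-07 · 677.4 · 1.001e+04 / 2.597e+08 = 1.024e-08 m³.
Depth h = V/A = 1.024e-08 / 2.559e-04 = 4.001e-05 m.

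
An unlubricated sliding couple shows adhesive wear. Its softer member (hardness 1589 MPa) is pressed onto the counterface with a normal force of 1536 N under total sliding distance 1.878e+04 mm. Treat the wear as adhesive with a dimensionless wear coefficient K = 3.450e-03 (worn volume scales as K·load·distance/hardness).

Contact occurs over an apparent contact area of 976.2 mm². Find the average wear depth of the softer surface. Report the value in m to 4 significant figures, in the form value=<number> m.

value=6.416e-05 m

Intermediate values appear rounded — each operation maintains full float precision. Rounded just once to 4 significant digits.
Path length L = 1.878e+04 mm = 18.78 m.
Hardness H = 1589 MPa = 1.589e+09 Pa.
Contact area A = 976.2 mm² = 9.762e-04 m².
SI base units throughout: W = 1536 N, H = 1.589e+09 Pa, K = 3.450e-03.
Archard relation: V = K·W·L/H = 3.450e-03 · 1536 · 18.78 / 1.589e+09 = 6.263e-08 m³.
Depth h = V/A = 6.263e-08 / 9.762e-04 = 6.416e-05 m.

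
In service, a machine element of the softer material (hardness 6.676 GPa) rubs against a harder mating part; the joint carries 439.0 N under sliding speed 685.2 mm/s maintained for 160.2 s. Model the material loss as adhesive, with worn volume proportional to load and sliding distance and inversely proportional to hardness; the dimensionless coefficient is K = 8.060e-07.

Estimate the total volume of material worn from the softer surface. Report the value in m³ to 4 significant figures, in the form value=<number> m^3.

value=5.818e-12 m^3

The intermediates are displayed rounded. Every step keeps exact precision. Rounded once at the end to 4 significant digits.
Convert: Sliding speed v = 685.2 mm/s = 0.6852 m/s. Distance covered L = v·t = 0.6852 m/s × 160.2 s = 109.8 m.
Convert: Hardness H = 6.676 GPa = 6.676e+09 Pa.
Expressed in SI base units: W = 439.0 N, H = 6.676e+09 Pa, K = 8.060e-07.
Archard volume V = K·W·L/H = 8.060e-07 · 439.0 · 109.8 / 6.676e+09 = 5.818e-12 m³.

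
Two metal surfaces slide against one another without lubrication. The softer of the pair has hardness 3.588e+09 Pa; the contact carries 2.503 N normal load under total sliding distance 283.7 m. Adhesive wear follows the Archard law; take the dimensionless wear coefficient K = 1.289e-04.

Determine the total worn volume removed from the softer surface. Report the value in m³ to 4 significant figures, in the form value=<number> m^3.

Intermediates are printed rounded. The algebra keeps full float precision — rounded just once to four significant figures.
In SI base units: W = 2.503 N, H = 3.588e+09 Pa, K = 1.289e-04.
Archard relation: V = K·W·L/H = 1.289e-04 · 2.503 · 283.7 / 3.588e+09 = 2.551e-11 m³.

value=2.551e-11 m^3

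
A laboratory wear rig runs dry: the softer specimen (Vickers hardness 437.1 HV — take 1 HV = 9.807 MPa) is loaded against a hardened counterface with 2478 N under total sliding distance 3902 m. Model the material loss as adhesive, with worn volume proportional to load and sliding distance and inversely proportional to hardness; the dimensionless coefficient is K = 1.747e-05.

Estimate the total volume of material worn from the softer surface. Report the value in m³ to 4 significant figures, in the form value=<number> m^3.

Every step holds exact precision, and the intermediates appear rounded; a single final rounding: 4 significant figures.
Hardness H = 437.1 HV × 9.807 MPa/HV = 4287 MPa = 4.287e+09 Pa.
In SI base units: W = 2478 N, H = 4.287e+09 Pa, K = 1.747e-05.
Archard volume V = K·W·L/H = 1.747e-05 · 2478 · 3902 / 4.287e+09 = 3.941e-08 m³.

value=3.941e-08 m^3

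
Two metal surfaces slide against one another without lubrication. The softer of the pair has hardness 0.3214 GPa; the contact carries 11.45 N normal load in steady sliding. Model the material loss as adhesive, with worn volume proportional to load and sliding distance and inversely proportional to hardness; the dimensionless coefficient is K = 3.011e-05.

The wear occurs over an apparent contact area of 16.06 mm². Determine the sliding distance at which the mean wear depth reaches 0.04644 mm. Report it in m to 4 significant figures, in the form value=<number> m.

Printed values are rounded — the computation holds exact precision; rounded just once: 4 significant figures.
Hardness H = 0.3214 GPa = 3.214e+08 Pa.
Contact area A = 16.06 mm² = 1.606e-05 m².
Depth limit h_lim = 0.04644 mm = 4.644e-05 m.
In SI base units: W = 11.45 N, H = 3.214e+08 Pa, K = 3.011e-05.
Wearable volume V_lim = h_lim·A = 4.644e-05 · 1.606e-05 = 7.458e-10 m³.
Life L = V_lim·H/(K·W) = 7.458e-10 · 3.214e+08 / (3.011e-05 · 11.45) = 695.3 m.

value=695.3 m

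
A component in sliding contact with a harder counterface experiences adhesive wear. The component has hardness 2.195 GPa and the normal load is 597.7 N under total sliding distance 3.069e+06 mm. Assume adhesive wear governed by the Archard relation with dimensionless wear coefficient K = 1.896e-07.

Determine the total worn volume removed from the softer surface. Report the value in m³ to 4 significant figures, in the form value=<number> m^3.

value=1.584e-10 m^3

Every step runs at exact precision, and displayed values are rounded; a single final rounding: four significant digits.
The distance L = 3.069e+06 mm = 3069 m.
Hardness H = 2.195 GPa = 2.195e+09 Pa.
SI base units throughout: W = 597.7 N, H = 2.195e+09 Pa, K = 1.896e-07.
Volume removed: V = K·W·L/H = 1.896e-07 · 597.7 · 3069 / 2.195e+09 = 1.584e-10 m³.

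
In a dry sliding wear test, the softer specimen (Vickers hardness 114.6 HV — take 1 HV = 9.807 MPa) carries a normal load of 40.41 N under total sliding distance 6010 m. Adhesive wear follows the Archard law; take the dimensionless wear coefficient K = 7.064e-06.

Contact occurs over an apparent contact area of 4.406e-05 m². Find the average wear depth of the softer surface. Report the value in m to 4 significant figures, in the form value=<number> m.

value=3.465e-05 m

The intermediates appear rounded. The algebra maintains full precision — rounded just once to four significant digits.
Hardness H = 114.6 HV × 9.807 MPa/HV = 1124 MPa = 1.124e+09 Pa.
As SI base values: W = 40.41 N, H = 1.124e+09 Pa, K = 7.064e-06.
Archard volume V = K·W·L/H = 7.064e-06 · 40.41 · 6010 / 1.124e+09 = 1.526e-09 m³.
Mean wear depth h = V/A = 1.526e-09 / 4.406e-05 = 3.465e-05 m.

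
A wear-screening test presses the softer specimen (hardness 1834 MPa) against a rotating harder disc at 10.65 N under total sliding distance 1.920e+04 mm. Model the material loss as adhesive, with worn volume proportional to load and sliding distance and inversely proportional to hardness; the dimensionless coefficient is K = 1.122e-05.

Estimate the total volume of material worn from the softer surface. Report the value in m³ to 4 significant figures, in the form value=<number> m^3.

Shown intermediates are rounded. All arithmetic keeps full precision. Rounded just once: 4 significant digits.
Convert: Path length L = 1.920e+04 mm = 19.20 m.
Convert: Hardness H = 1834 MPa = 1.834e+09 Pa.
In SI base units, W = 10.65 N, H = 1.834e+09 Pa, K = 1.122e-05.
Worn volume V = K·W·L/H = 1.122e-05 · 10.65 · 19.20 / 1.834e+09 = 1.251e-12 m³.

value=1.251e-12 m^3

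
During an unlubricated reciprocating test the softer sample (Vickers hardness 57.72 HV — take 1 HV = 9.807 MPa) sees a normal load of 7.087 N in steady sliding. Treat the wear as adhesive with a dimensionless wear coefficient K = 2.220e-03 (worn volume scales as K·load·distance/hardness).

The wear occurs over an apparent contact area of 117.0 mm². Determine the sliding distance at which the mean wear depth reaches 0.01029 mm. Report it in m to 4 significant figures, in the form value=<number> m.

value=43.32 m

Printed values are rounded — the computation keeps exact precision — a single final rounding, at 4 significant figures.
Convert: Hardness H = 57.72 HV × 9.807 MPa/HV = 566.1 MPa = 5.661e+08 Pa.
Convert: Contact area A = 117.0 mm² = 1.170e-04 m².
Convert: Depth limit h_lim = 0.01029 mm = 1.029e-05 m.
SI base units throughout: W = 7.087 N, H = 5.661e+08 Pa, K = 2.220e-03.
Wearable volume V_lim = h_lim·A = 1.029e-05 · 1.170e-04 = 1.204e-09 m³.
Inverting, life L = V_lim·H/(K·W) = 1.204e-09 · 5.661e+08 / (2.220e-03 · 7.087) = 43.32 m.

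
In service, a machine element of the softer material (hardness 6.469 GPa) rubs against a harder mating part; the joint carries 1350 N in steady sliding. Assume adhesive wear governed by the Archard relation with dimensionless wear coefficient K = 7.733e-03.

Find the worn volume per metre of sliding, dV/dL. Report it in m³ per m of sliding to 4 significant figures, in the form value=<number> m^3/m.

value=1.614e-09 m^3/m

Intermediate values are displayed rounded. Each operation runs at full precision. Rounded just once to 4 significant digits.
Hardness H = 6.469 GPa = 6.469e+09 Pa.
In SI base units: W = 1350 N, H = 6.469e+09 Pa, K = 7.733e-03.
Wear rate dV/dL = K·W/H, per unit distance: 7.733e-03 · 1350 / 6.469e+09 = 1.614e-09 m³/m.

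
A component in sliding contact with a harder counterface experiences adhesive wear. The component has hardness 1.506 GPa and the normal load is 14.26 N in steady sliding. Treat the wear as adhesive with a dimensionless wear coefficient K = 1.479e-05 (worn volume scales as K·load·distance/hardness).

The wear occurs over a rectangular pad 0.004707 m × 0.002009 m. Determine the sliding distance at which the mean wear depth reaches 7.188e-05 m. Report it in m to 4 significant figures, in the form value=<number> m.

Each operation runs at exact precision. Printed values are rounded; one final rounding, at 4 significant figures.
Hardness H = 1.506 GPa = 1.506e+09 Pa.
Contact area A = 0.004707 m × 0.002009 m = 9.456e-06 m².
As SI base values: W = 14.26 N, H = 1.506e+09 Pa, K = 1.479e-05.
Permissible volume V_lim = h_lim·A = 7.188e-05 · 9.456e-06 = 6.797e-10 m³.
So the life L = V_lim·H/(K·W) = 6.797e-10 · 1.506e+09 / (1.479e-05 · 14.26) = 4854 m.

value=4854 m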